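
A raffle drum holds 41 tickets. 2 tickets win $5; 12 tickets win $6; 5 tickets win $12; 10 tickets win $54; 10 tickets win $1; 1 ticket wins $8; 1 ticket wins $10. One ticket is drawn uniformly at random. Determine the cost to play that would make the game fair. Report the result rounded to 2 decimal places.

E[payout] = (2/41)·5 + (12/41)·6 + (5/41)·12 + (10/41)·54 + (10/41)·1 + (1/41)·8 + (1/41)·10 = 710/41
Fair fee = E[payout] = 710/41 ≈ $17.32

$17.32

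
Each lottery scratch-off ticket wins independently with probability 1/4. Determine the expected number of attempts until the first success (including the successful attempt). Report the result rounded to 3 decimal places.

For a geometric distribution, E[trials] = 1/p = 1/(1/4) = 4.
≈ 4.000

4.000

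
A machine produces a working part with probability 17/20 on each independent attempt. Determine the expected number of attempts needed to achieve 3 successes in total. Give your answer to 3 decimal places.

3.529

By linearity (sum of 3 independent geometric waits), E[trials] = 3/p = 3/(17/20) = 60/17.
≈ 3.529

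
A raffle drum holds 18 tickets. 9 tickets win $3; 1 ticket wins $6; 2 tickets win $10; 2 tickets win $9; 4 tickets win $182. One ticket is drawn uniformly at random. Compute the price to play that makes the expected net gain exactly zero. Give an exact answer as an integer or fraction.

799/18 dollars

E[payout] = (9/18)·3 + (1/18)·6 + (2/18)·10 + (2/18)·9 + (4/18)·182 = 799/18
Fair fee = E[payout] = 799/18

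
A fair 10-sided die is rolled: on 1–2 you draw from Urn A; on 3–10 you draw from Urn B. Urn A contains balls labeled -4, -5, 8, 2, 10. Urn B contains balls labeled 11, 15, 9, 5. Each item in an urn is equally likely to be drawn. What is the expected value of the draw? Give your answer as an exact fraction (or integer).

E[X | Urn A] = (-4 − 5 + 8 + 2 + 10)/5 = 11/5
E[X | Urn B] = (11 + 15 + 9 + 5)/4 = 10
E[X] = (1/5)·11/5 + (4/5)·10 = 211/25

211/25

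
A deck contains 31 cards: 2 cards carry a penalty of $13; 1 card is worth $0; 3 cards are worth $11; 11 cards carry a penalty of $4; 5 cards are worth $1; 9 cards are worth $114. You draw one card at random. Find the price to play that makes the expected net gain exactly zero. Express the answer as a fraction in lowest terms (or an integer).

E[payout] = (2/31)·(-13) + (1/31)·0 + (3/31)·11 + (11/31)·(-4) + (5/31)·1 + (9/31)·114 = 994/31
Fair fee = E[payout] = 994/31

994/31 dollars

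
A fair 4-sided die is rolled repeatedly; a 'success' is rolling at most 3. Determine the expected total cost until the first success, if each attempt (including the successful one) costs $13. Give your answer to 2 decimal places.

E[#attempts] = 1/p = 4/3; E[cost] = 13·4/3 = 52/3.
≈ 17.33

$17.33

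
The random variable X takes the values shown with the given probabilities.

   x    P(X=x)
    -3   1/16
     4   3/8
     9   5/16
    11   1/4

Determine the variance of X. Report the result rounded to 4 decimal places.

14.8594

E[X] = (1/16)·(-3) + (3/8)·4 + (5/16)·9 + (1/4)·11 = 55/8
E[X²] = (1/16)·9 + (3/8)·16 + (5/16)·81 + (1/4)·121 = 497/8
Var(X) = 497/8 − (55/8)² = 951/64 ≈ 14.8594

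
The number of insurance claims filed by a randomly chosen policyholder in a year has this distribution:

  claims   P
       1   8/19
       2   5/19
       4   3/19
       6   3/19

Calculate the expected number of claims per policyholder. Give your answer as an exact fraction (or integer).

E[X] = (8/19)·1 + (5/19)·2 + (3/19)·4 + (3/19)·6
     = 48/19

48/19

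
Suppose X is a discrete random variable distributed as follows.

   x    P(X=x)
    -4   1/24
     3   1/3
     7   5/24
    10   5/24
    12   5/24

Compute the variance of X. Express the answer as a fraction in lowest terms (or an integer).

E[X] = (1/24)·(-4) + (1/3)·3 + (5/24)·7 + (5/24)·10 + (5/24)·12 = 55/8
E[X²] = (1/24)·16 + (1/3)·9 + (5/24)·49 + (5/24)·100 + (5/24)·144 = 1553/24
Var(X) = 1553/24 − (55/8)² = 3349/192

3349/192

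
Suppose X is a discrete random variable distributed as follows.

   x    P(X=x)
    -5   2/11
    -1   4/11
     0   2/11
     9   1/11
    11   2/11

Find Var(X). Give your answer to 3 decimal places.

E[X] = (2/11)·(-5) + (4/11)·(-1) + (2/11)·0 + (1/11)·9 + (2/11)·11 = 17/11
E[X²] = (2/11)·25 + (4/11)·1 + (2/11)·0 + (1/11)·81 + (2/11)·121 = 377/11
Var(X) = 377/11 − (17/11)² = 3858/121 ≈ 31.884

31.884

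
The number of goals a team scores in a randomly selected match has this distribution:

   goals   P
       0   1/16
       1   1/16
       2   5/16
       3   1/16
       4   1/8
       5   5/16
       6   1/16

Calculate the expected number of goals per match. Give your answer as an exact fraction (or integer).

E[X] = (1/16)·0 + (1/16)·1 + (5/16)·2 + (1/16)·3 + (1/8)·4 + (5/16)·5 + (1/16)·6
     = 53/16

53/16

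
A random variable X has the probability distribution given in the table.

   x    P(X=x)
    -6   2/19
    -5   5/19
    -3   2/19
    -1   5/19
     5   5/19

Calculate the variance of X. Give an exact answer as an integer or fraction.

6026/361

E[X] = (2/19)·(-6) + (5/19)·(-5) + (2/19)·(-3) + (5/19)·(-1) + (5/19)·5 = -23/19
E[X²] = (2/19)·36 + (5/19)·25 + (2/19)·9 + (5/19)·1 + (5/19)·25 = 345/19
Var(X) = 345/19 − (-23/19)² = 6026/361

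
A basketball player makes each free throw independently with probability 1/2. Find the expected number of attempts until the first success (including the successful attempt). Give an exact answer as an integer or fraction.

For a geometric distribution, E[trials] = 1/p = 1/(1/2) = 2.

2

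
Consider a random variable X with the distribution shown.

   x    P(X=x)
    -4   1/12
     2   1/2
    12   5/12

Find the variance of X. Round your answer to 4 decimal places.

E[X] = (1/12)·(-4) + (1/2)·2 + (5/12)·12 = 17/3
E[X²] = (1/12)·16 + (1/2)·4 + (5/12)·144 = 190/3
Var(X) = 190/3 − (17/3)² = 281/9 ≈ 31.2222

31.2222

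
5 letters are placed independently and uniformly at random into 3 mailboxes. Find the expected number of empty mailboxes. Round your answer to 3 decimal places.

0.395

Let Xⱼ=1 if mailbox j is empty. P(Xⱼ=1) = ((3-1)/3)^5 = 32/243.
By linearity, E[#empty] = 3·32/243 = 32/81.
≈ 0.395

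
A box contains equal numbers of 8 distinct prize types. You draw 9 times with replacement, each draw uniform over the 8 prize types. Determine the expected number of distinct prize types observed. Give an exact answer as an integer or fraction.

93864121/16777216

Let Xⱼ=1 if type j appears at least once. P(Xⱼ=1) = 1 − ((8−1)/8)^9 = 93864121/134217728.
E[#distinct] = 8·93864121/134217728 = 93864121/16777216.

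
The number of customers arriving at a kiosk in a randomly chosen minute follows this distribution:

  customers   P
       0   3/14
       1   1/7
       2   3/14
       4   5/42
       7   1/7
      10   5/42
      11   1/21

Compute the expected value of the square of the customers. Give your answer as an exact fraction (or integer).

E[X²] = (3/14)·0 + (1/7)·1 + (3/14)·4 + (5/42)·16 + (1/7)·49 + (5/42)·100 + (1/21)·121
     = 193/7

193/7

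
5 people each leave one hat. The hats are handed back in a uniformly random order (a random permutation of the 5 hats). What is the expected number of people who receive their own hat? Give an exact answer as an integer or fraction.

Let Xᵢ = 1 if person i gets their own hat. For each i, P(Xᵢ=1) = 1/5.
By linearity of expectation, E[X₁+…+X_5] = 5·(1/5) = 1.

1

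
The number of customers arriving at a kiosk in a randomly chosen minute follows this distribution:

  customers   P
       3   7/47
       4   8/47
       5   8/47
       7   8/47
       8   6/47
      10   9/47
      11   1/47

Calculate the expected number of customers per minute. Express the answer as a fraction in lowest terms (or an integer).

E[X] = (7/47)·3 + (8/47)·4 + (8/47)·5 + (8/47)·7 + (6/47)·8 + (9/47)·10 + (1/47)·11
     = 298/47

298/47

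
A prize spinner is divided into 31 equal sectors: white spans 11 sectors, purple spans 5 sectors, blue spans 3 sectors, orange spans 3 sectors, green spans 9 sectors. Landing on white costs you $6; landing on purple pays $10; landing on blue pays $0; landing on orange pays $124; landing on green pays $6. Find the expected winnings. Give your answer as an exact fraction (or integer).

410/31 dollars

E[payout] = (11/31)·(-6) + (5/31)·10 + (3/31)·0 + (3/31)·124 + (9/31)·6 = 410/31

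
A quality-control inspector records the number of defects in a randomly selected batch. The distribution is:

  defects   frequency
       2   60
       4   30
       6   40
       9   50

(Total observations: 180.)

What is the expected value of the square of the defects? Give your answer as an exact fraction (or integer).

Total = 180, so P(defects=2) = 60/180, etc.
E[X²] = (1/3)·4 + (1/6)·16 + (2/9)·36 + (5/18)·81
     = 69/2

69/2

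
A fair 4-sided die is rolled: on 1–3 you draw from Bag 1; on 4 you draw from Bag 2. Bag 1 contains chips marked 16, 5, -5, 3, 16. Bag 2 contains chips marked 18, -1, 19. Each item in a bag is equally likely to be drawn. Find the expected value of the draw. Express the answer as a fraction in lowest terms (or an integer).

33/4

E[X | Bag 1] = (16 + 5 − 5 + 3 + 16)/5 = 7
E[X | Bag 2] = (18 − 1 + 19)/3 = 12
E[X] = (3/4)·7 + (1/4)·12 = 33/4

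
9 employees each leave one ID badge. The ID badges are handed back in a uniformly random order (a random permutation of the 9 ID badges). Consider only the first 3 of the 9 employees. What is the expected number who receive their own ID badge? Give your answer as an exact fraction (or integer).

Let Xᵢ = 1 if person i gets their own ID badge. For each i, P(Xᵢ=1) = 1/9.
By linearity of expectation, E[X₁+…+X_3] = 3·(1/9) = 1/3.

1/3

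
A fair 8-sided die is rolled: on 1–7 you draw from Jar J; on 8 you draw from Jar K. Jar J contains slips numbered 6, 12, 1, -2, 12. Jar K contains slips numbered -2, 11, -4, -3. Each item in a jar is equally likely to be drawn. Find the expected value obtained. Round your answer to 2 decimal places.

E[X | Jar J] = (6 + 12 + 1 − 2 + 12)/5 = 29/5
E[X | Jar K] = (-2 + 11 − 4 − 3)/4 = 1/2
E[X] = (7/8)·29/5 + (1/8)·1/2 = 411/80 ≈ 5.14

5.14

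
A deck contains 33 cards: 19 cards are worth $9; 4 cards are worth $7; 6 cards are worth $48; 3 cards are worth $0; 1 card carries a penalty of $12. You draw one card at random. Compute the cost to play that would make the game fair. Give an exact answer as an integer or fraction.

E[payout] = (19/33)·9 + (4/33)·7 + (6/33)·48 + (3/33)·0 + (1/33)·(-12) = 475/33
Fair fee = E[payout] = 475/33

475/33 dollars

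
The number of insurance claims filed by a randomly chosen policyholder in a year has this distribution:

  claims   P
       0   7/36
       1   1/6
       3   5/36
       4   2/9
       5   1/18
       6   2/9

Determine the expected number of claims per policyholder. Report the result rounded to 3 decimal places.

E[X] = (7/36)·0 + (1/6)·1 + (5/36)·3 + (2/9)·4 + (1/18)·5 + (2/9)·6
     = 37/12 ≈ 3.083

3.083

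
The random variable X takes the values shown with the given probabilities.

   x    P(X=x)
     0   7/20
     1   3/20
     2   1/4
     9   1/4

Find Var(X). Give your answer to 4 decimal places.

12.9900

E[X] = (7/20)·0 + (3/20)·1 + (1/4)·2 + (1/4)·9 = 29/10
E[X²] = (7/20)·0 + (3/20)·1 + (1/4)·4 + (1/4)·81 = 107/5
Var(X) = 107/5 − (29/10)² = 1299/100 ≈ 12.9900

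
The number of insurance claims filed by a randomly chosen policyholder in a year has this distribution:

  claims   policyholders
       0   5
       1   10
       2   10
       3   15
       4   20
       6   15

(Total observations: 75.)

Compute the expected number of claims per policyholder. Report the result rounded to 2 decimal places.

Total = 75, so P(claims=0) = 5/75, etc.
E[X] = (1/15)·0 + (2/15)·1 + (2/15)·2 + (1/5)·3 + (4/15)·4 + (1/5)·6
     = 49/15 ≈ 3.27

3.27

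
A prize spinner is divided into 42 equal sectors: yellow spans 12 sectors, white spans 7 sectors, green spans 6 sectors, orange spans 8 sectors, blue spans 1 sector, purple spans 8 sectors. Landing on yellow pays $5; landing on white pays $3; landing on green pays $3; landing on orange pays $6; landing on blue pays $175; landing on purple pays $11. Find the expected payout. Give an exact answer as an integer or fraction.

E[payout] = (12/42)·5 + (7/42)·3 + (6/42)·3 + (8/42)·6 + (1/42)·175 + (8/42)·11 = 205/21

205/21 dollars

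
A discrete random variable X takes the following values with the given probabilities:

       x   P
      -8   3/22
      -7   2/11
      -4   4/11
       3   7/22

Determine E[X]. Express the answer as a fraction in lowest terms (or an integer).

-63/22

E[X] = (3/22)·(-8) + (2/11)·(-7) + (4/11)·(-4) + (7/22)·3
     = -63/22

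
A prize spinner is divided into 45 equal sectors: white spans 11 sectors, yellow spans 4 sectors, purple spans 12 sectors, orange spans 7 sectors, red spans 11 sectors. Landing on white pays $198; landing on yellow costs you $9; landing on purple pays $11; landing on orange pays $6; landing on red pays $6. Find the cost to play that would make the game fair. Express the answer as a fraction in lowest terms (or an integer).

E[payout] = (11/45)·198 + (4/45)·(-9) + (12/45)·11 + (7/45)·6 + (11/45)·6 = 794/15
Fair fee = E[payout] = 794/15

794/15 dollars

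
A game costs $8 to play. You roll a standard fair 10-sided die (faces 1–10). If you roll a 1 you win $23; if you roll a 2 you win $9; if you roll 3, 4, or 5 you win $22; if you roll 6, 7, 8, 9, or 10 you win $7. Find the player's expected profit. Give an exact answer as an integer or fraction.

53/10 dollars

E[payout] = (1/2)·7 + (1/10)·9 + (3/10)·22 + (1/10)·23 = 133/10
Expected profit = 133/10 − 8 = 53/10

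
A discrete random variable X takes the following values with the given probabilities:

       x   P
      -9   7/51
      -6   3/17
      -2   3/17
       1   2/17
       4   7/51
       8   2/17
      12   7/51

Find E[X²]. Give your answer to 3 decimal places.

E[X²] = (7/51)·81 + (3/17)·36 + (3/17)·4 + (2/17)·1 + (7/51)·16 + (2/17)·64 + (7/51)·144
     = 2437/51 ≈ 47.784

47.784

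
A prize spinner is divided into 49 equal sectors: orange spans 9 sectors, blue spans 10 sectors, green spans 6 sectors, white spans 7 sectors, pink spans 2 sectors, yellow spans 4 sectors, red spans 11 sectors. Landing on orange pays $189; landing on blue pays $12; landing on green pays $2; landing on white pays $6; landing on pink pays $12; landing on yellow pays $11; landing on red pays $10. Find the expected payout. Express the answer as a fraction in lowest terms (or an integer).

2053/49 dollars

E[payout] = (9/49)·189 + (10/49)·12 + (6/49)·2 + (7/49)·6 + (2/49)·12 + (4/49)·11 + (11/49)·10 = 2053/49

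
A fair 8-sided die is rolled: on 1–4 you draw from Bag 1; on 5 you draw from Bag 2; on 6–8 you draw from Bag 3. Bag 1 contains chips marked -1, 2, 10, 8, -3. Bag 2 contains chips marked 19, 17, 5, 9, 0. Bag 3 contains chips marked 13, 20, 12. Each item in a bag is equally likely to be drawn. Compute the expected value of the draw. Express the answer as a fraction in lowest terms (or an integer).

E[X | Bag 1] = (-1 + 2 + 10 + 8 − 3)/5 = 16/5
E[X | Bag 2] = (19 + 17 + 5 + 9 + 0)/5 = 10
E[X | Bag 3] = (13 + 20 + 12)/3 = 15
E[X] = (1/2)·16/5 + (1/8)·10 + (3/8)·15 = 339/40

339/40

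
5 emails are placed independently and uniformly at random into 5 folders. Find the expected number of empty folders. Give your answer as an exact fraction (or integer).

Let Xⱼ=1 if folder j is empty. P(Xⱼ=1) = ((5-1)/5)^5 = 1024/3125.
By linearity, E[#empty] = 5·1024/3125 = 1024/625.

1024/625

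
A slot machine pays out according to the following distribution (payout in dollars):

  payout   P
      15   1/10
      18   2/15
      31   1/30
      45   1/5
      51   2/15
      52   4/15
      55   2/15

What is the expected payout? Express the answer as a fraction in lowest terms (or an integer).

629/15 dollars

E[X] = (1/10)·15 + (2/15)·18 + (1/30)·31 + (1/5)·45 + (2/15)·51 + (4/15)·52 + (2/15)·55
     = 629/15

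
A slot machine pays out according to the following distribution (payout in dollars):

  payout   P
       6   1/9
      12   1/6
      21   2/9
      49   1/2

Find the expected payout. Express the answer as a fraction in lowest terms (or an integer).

191/6 dollars

E[X] = (1/9)·6 + (1/6)·12 + (2/9)·21 + (1/2)·49
     = 191/6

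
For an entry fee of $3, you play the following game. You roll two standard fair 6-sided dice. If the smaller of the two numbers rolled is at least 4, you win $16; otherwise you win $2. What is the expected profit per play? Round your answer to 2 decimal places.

E[payout] = (3/4)·2 + (1/4)·16 = 11/2
Expected profit = 11/2 − 3 = 5/2 ≈ $2.50

$2.50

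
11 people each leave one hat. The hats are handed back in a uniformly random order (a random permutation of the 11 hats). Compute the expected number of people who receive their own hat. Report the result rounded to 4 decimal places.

Let Xᵢ = 1 if person i gets their own hat. For each i, P(Xᵢ=1) = 1/11.
By linearity of expectation, E[X₁+…+X_11] = 11·(1/11) = 1.
≈ 1.0000

1.0000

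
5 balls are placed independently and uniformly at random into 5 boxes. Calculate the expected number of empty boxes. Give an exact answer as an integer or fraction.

1024/625

Let Xⱼ=1 if box j is empty. P(Xⱼ=1) = ((5-1)/5)^5 = 1024/3125.
By linearity, E[#empty] = 5·1024/3125 = 1024/625.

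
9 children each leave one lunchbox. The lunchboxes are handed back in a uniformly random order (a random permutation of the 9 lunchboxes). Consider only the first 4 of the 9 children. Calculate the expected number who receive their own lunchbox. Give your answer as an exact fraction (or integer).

Let Xᵢ = 1 if person i gets their own lunchbox. For each i, P(Xᵢ=1) = 1/9.
By linearity of expectation, E[X₁+…+X_4] = 4·(1/9) = 4/9.

4/9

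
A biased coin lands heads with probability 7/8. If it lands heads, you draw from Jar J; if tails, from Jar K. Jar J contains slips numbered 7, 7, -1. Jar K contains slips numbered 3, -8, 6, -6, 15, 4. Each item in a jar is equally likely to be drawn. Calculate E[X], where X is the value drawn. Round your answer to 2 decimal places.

E[X | Jar J] = (7 + 7 − 1)/3 = 13/3
E[X | Jar K] = (3 − 8 + 6 − 6 + 15 + 4)/6 = 7/3
E[X] = (7/8)·13/3 + (1/8)·7/3 = 49/12 ≈ 4.08

4.08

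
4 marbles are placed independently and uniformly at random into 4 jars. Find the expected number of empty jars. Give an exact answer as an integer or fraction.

81/64

Let Xⱼ=1 if jar j is empty. P(Xⱼ=1) = ((4-1)/4)^4 = 81/256.
By linearity, E[#empty] = 4·81/256 = 81/64.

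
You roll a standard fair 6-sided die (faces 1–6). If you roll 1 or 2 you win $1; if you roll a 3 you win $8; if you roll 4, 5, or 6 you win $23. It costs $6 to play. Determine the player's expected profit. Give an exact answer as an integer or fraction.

43/6 dollars

E[payout] = (1/3)·1 + (1/6)·8 + (1/2)·23 = 79/6
Expected profit = 79/6 − 6 = 43/6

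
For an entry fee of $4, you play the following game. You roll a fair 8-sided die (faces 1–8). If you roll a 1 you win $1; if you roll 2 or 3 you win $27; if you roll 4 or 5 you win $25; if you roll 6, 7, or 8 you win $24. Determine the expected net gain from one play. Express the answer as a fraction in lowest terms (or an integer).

145/8 dollars

E[payout] = (1/8)·1 + (3/8)·24 + (1/4)·25 + (1/4)·27 = 177/8
Expected profit = 177/8 − 4 = 145/8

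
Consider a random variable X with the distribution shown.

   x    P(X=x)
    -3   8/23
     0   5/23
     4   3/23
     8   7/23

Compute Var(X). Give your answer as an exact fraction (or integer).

E[X] = (8/23)·(-3) + (5/23)·0 + (3/23)·4 + (7/23)·8 = 44/23
E[X²] = (8/23)·9 + (5/23)·0 + (3/23)·16 + (7/23)·64 = 568/23
Var(X) = 568/23 − (44/23)² = 11128/529

11128/529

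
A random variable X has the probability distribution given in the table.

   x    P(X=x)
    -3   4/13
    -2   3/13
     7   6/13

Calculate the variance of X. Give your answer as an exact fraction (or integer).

3870/169

E[X] = (4/13)·(-3) + (3/13)·(-2) + (6/13)·7 = 24/13
E[X²] = (4/13)·9 + (3/13)·4 + (6/13)·49 = 342/13
Var(X) = 342/13 − (24/13)² = 3870/169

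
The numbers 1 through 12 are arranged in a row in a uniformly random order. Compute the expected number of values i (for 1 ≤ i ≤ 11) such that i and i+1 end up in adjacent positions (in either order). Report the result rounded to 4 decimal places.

For each i ∈ {1,…,11}, let Xᵢ = 1 if i and i+1 are adjacent. P(Xᵢ=1) = 2·(12−1)!/12! = 2/12.
By linearity, E[ΣXᵢ] = (11)·(2/12) = 11/6.
≈ 1.8333

1.8333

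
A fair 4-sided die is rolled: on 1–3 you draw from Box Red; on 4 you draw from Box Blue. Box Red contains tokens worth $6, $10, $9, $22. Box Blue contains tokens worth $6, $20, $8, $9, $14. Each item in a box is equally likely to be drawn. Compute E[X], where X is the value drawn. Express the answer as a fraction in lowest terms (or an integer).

933/80 dollars

E[X | Box Red] = (6 + 10 + 9 + 22)/4 = 47/4
E[X | Box Blue] = (6 + 20 + 8 + 9 + 14)/5 = 57/5
E[X] = (3/4)·47/4 + (1/4)·57/5 = 933/80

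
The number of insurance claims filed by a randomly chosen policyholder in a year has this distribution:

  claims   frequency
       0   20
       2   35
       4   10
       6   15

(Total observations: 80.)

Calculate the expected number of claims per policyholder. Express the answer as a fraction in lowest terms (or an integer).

Total = 80, so P(claims=0) = 20/80, etc.
E[X] = (1/4)·0 + (7/16)·2 + (1/8)·4 + (3/16)·6
     = 5/2

5/2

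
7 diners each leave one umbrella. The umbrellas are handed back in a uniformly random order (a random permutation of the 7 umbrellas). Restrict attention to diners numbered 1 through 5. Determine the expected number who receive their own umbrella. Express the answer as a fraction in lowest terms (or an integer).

Let Xᵢ = 1 if person i gets their own umbrella. For each i, P(Xᵢ=1) = 1/7.
By linearity of expectation, E[X₁+…+X_5] = 5·(1/7) = 5/7.

5/7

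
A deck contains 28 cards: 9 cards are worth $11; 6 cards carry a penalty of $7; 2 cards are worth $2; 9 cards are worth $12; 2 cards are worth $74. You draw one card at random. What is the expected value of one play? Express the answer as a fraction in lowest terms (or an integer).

317/28 dollars

E[payout] = (9/28)·11 + (6/28)·(-7) + (2/28)·2 + (9/28)·12 + (2/28)·74 = 317/28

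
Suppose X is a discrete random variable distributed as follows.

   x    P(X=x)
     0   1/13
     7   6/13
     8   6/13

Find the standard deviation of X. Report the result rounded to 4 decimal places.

E[X] = 90/13, E[X²] = 678/13
Var(X) = E[X²] − (E[X])² = 678/13 − 8100/169 = 714/169
SD(X) = √(714/169) ≈ 2.0554

2.0554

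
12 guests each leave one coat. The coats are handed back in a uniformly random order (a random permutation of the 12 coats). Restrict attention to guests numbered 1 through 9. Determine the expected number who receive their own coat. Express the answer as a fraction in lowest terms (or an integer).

3/4

Let Xᵢ = 1 if person i gets their own coat. For each i, P(Xᵢ=1) = 1/12.
By linearity of expectation, E[X₁+…+X_9] = 9·(1/12) = 3/4.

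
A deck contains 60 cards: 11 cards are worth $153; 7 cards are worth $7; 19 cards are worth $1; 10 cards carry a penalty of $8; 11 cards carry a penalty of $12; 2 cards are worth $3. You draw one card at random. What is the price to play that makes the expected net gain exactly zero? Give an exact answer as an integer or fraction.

103/4 dollars

E[payout] = (11/60)·153 + (7/60)·7 + (19/60)·1 + (10/60)·(-8) + (11/60)·(-12) + (2/60)·3 = 103/4
Fair fee = E[payout] = 103/4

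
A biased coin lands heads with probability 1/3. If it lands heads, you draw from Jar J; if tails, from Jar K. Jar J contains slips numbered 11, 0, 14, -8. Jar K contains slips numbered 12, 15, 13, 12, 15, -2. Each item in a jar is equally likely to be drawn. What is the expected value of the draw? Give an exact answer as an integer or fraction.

311/36

E[X | Jar J] = (11 + 0 + 14 − 8)/4 = 17/4
E[X | Jar K] = (12 + 15 + 13 + 12 + 15 − 2)/6 = 65/6
E[X] = (1/3)·17/4 + (2/3)·65/6 = 311/36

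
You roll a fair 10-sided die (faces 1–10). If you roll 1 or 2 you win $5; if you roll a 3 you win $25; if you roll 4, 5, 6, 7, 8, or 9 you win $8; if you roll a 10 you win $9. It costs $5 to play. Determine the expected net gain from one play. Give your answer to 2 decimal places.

E[payout] = (1/5)·5 + (3/5)·8 + (1/10)·9 + (1/10)·25 = 46/5
Expected profit = 46/5 − 5 = 21/5 ≈ $4.20

$4.20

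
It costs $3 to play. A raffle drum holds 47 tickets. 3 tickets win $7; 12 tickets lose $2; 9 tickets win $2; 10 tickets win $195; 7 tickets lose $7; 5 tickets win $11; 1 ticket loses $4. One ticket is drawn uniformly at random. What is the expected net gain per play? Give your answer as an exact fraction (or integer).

E[payout] = (3/47)·7 + (12/47)·(-2) + (9/47)·2 + (10/47)·195 + (7/47)·(-7) + (5/47)·11 + (1/47)·(-4) = 1967/47
Expected profit = 1967/47 − 3 = 1826/47

1826/47 dollars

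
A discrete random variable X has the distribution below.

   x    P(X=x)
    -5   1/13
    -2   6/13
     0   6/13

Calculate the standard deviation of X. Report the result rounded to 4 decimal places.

1.4350

E[X] = -17/13, E[X²] = 49/13
Var(X) = E[X²] − (E[X])² = 49/13 − 289/169 = 348/169
SD(X) = √(348/169) ≈ 1.4350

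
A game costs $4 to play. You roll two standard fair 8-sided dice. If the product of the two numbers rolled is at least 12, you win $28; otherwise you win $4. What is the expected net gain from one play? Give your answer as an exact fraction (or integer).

E[payout] = (23/64)·4 + (41/64)·28 = 155/8
Expected profit = 155/8 − 4 = 123/8

123/8 dollars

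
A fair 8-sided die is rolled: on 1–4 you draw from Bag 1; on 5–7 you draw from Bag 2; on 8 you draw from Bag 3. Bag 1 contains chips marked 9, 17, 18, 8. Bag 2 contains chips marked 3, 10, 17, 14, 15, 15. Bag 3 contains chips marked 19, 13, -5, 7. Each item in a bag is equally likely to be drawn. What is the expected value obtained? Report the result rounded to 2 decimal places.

E[X | Bag 1] = (9 + 17 + 18 + 8)/4 = 13
E[X | Bag 2] = (3 + 10 + 17 + 14 + 15 + 15)/6 = 37/3
E[X | Bag 3] = (19 + 13 − 5 + 7)/4 = 17/2
E[X] = (1/2)·13 + (3/8)·37/3 + (1/8)·17/2 = 195/16 ≈ 12.19

12.19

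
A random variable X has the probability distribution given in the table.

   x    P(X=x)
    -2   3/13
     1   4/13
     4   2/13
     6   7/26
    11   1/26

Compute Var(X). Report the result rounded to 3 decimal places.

11.788

E[X] = (3/13)·(-2) + (4/13)·1 + (2/13)·4 + (7/26)·6 + (1/26)·11 = 5/2
E[X²] = (3/13)·4 + (4/13)·1 + (2/13)·16 + (7/26)·36 + (1/26)·121 = 469/26
Var(X) = 469/26 − (5/2)² = 613/52 ≈ 11.788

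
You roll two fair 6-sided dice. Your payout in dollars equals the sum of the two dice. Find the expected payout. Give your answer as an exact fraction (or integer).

$7

Distribution of the sum of the two dice: 2 w.p. 1/36, 3 w.p. 1/18, 4 w.p. 1/12, 5 w.p. 1/9, 6 w.p. 5/36, 7 w.p. 1/6, …
E[payout] = (1/36)·2 + (1/18)·3 + (1/12)·4 + (1/9)·5 + (5/36)·6 + (1/6)·7 + (5/36)·8 + (1/9)·9 + (1/12)·10 + (1/18)·11 + (1/36)·12 = 7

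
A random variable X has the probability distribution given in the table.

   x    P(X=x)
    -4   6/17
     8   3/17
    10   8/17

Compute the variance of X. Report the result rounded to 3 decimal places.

E[X] = (6/17)·(-4) + (3/17)·8 + (8/17)·10 = 80/17
E[X²] = (6/17)·16 + (3/17)·64 + (8/17)·100 = 64
Var(X) = 64 − (80/17)² = 12096/289 ≈ 41.855

41.855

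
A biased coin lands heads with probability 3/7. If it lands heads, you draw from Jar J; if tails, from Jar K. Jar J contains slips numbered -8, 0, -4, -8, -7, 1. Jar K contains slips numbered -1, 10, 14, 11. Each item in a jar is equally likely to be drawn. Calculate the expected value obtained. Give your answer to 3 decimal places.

E[X | Jar J] = (-8 + 0 − 4 − 8 − 7 + 1)/6 = -13/3
E[X | Jar K] = (-1 + 10 + 14 + 11)/4 = 17/2
E[X] = (3/7)·(-13/3) + (4/7)·17/2 = 3 ≈ 3.000

3.000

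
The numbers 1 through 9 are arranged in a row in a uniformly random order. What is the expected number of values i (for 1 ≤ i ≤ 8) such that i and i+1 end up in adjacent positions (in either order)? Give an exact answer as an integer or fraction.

For each i ∈ {1,…,8}, let Xᵢ = 1 if i and i+1 are adjacent. P(Xᵢ=1) = 2·(9−1)!/9! = 2/9.
By linearity, E[ΣXᵢ] = (8)·(2/9) = 16/9.

16/9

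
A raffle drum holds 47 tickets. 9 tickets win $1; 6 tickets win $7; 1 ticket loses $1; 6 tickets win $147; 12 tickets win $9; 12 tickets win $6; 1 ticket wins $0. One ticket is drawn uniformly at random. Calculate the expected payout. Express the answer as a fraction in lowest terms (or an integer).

1112/47 dollars

E[payout] = (9/47)·1 + (6/47)·7 + (1/47)·(-1) + (6/47)·147 + (12/47)·9 + (12/47)·6 + (1/47)·0 = 1112/47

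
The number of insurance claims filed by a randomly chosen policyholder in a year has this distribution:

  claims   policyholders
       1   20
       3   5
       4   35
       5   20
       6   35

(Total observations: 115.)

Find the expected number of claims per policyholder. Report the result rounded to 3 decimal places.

4.217

Total = 115, so P(claims=1) = 20/115, etc.
E[X] = (4/23)·1 + (1/23)·3 + (7/23)·4 + (4/23)·5 + (7/23)·6
     = 97/23 ≈ 4.217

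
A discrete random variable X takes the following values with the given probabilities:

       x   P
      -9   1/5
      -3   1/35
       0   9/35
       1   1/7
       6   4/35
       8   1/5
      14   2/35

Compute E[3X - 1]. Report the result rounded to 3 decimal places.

3.029

E[3x-1] = (1/5)·(-28) + (1/35)·(-10) + (9/35)·(-1) + (1/7)·2 + (4/35)·17 + (1/5)·23 + (2/35)·41
     = 106/35 ≈ 3.029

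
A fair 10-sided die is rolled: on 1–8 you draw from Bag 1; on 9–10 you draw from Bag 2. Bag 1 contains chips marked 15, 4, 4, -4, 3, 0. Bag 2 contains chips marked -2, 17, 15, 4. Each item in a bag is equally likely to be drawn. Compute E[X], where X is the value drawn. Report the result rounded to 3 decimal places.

E[X | Bag 1] = (15 + 4 + 4 − 4 + 3 + 0)/6 = 11/3
E[X | Bag 2] = (-2 + 17 + 15 + 4)/4 = 17/2
E[X] = (4/5)·11/3 + (1/5)·17/2 = 139/30 ≈ 4.633

4.633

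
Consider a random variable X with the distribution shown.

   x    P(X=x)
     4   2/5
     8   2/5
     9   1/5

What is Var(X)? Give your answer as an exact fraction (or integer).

116/25

E[X] = (2/5)·4 + (2/5)·8 + (1/5)·9 = 33/5
E[X²] = (2/5)·16 + (2/5)·64 + (1/5)·81 = 241/5
Var(X) = 241/5 − (33/5)² = 116/25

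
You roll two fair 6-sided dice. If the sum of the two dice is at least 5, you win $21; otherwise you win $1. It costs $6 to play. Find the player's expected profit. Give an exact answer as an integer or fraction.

E[payout] = (1/6)·1 + (5/6)·21 = 53/3
Expected profit = 53/3 − 6 = 35/3

35/3 dollars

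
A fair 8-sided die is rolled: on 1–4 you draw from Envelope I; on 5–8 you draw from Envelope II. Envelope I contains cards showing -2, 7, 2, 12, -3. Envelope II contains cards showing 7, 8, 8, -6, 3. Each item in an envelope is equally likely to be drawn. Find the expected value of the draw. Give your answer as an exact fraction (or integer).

E[X | Envelope I] = (-2 + 7 + 2 + 12 − 3)/5 = 16/5
E[X | Envelope II] = (7 + 8 + 8 − 6 + 3)/5 = 4
E[X] = (1/2)·16/5 + (1/2)·4 = 18/5

18/5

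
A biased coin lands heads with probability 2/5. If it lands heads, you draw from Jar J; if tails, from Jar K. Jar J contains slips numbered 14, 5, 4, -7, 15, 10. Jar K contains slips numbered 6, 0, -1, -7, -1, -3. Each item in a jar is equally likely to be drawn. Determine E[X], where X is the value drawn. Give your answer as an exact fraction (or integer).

E[X | Jar J] = (14 + 5 + 4 − 7 + 15 + 10)/6 = 41/6
E[X | Jar K] = (6 + 0 − 1 − 7 − 1 − 3)/6 = -1
E[X] = (2/5)·41/6 + (3/5)·(-1) = 32/15

32/15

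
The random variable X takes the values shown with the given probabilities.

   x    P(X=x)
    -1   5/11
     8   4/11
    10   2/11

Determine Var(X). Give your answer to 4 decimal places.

23.6529

E[X] = (5/11)·(-1) + (4/11)·8 + (2/11)·10 = 47/11
E[X²] = (5/11)·1 + (4/11)·64 + (2/11)·100 = 461/11
Var(X) = 461/11 − (47/11)² = 2862/121 ≈ 23.6529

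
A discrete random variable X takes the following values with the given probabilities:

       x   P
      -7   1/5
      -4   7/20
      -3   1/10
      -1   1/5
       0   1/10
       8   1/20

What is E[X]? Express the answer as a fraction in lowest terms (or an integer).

-29/10

E[X] = (1/5)·(-7) + (7/20)·(-4) + (1/10)·(-3) + (1/5)·(-1) + (1/10)·0 + (1/20)·8
     = -29/10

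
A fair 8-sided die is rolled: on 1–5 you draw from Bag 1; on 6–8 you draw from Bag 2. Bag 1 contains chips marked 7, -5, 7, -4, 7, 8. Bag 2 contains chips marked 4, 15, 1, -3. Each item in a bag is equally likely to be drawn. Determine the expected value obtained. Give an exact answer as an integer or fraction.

353/96

E[X | Bag 1] = (7 − 5 + 7 − 4 + 7 + 8)/6 = 10/3
E[X | Bag 2] = (4 + 15 + 1 − 3)/4 = 17/4
E[X] = (5/8)·10/3 + (3/8)·17/4 = 353/96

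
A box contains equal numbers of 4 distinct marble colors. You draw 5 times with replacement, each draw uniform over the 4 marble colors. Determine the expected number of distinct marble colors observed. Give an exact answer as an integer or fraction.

781/256

Let Xⱼ=1 if type j appears at least once. P(Xⱼ=1) = 1 − ((4−1)/4)^5 = 781/1024.
E[#distinct] = 4·781/1024 = 781/256.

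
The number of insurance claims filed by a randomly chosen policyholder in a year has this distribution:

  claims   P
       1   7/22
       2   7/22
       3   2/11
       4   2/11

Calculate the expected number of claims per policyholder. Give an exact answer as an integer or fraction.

49/22

E[X] = (7/22)·1 + (7/22)·2 + (2/11)·3 + (2/11)·4
     = 49/22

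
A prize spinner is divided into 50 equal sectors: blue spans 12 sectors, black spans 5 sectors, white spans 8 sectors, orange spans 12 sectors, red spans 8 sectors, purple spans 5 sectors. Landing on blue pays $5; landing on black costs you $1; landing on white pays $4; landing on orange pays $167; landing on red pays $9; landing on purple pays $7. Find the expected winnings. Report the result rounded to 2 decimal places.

E[payout] = (12/50)·5 + (5/50)·(-1) + (8/50)·4 + (12/50)·167 + (8/50)·9 + (5/50)·7 = 1099/25
≈ $43.96

$43.96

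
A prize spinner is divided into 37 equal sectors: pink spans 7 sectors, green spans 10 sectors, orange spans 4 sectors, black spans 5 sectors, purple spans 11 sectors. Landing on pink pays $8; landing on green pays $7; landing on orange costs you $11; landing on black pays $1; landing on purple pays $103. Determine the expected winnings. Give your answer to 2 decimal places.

E[payout] = (7/37)·8 + (10/37)·7 + (4/37)·(-11) + (5/37)·1 + (11/37)·103 = 1220/37
≈ $32.97

$32.97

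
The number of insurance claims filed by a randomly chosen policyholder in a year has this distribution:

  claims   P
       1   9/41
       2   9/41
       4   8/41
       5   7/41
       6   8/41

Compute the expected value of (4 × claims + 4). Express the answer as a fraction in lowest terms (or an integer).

732/41

E[4x+4] = (9/41)·8 + (9/41)·12 + (8/41)·20 + (7/41)·24 + (8/41)·28
     = 732/41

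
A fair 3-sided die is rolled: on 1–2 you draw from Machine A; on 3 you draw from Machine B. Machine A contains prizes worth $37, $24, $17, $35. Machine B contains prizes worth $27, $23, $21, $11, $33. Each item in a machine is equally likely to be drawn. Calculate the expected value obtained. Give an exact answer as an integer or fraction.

53/2 dollars

E[X | Machine A] = (37 + 24 + 17 + 35)/4 = 113/4
E[X | Machine B] = (27 + 23 + 21 + 11 + 33)/5 = 23
E[X] = (2/3)·113/4 + (1/3)·23 = 53/2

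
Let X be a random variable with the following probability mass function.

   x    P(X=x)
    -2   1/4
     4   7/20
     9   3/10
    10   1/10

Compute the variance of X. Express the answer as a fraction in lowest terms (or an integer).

987/50

E[X] = (1/4)·(-2) + (7/20)·4 + (3/10)·9 + (1/10)·10 = 23/5
E[X²] = (1/4)·4 + (7/20)·16 + (3/10)·81 + (1/10)·100 = 409/10
Var(X) = 409/10 − (23/5)² = 987/50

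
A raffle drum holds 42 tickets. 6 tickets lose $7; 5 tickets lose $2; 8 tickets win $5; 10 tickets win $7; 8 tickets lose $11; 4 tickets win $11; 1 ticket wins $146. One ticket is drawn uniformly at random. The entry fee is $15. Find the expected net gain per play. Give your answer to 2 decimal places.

E[payout] = (6/42)·(-7) + (5/42)·(-2) + (8/42)·5 + (10/42)·7 + (8/42)·(-11) + (4/42)·11 + (1/42)·146 = 80/21
Expected profit = 80/21 − 15 = -235/21 ≈ -$11.19

-$11.19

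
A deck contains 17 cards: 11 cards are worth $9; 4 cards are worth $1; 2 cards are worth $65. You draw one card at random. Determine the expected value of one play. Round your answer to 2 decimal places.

E[payout] = (11/17)·9 + (4/17)·1 + (2/17)·65 = 233/17
≈ $13.71

$13.71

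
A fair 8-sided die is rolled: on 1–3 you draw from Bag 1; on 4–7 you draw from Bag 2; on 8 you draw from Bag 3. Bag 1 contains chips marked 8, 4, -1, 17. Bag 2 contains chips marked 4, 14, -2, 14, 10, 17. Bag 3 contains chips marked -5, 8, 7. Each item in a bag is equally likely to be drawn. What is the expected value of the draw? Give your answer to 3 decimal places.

E[X | Bag 1] = (8 + 4 − 1 + 17)/4 = 7
E[X | Bag 2] = (4 + 14 − 2 + 14 + 10 + 17)/6 = 19/2
E[X | Bag 3] = (-5 + 8 + 7)/3 = 10/3
E[X] = (3/8)·7 + (1/2)·19/2 + (1/8)·10/3 = 187/24 ≈ 7.792

7.792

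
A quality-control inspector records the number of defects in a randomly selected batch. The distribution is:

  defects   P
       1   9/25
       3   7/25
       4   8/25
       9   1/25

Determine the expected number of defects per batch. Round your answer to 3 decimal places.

2.840

E[X] = (9/25)·1 + (7/25)·3 + (8/25)·4 + (1/25)·9
     = 71/25 ≈ 2.840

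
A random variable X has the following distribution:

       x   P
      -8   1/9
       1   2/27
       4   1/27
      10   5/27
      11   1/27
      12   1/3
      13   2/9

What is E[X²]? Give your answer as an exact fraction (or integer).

349/3

E[X²] = (1/9)·64 + (2/27)·1 + (1/27)·16 + (5/27)·100 + (1/27)·121 + (1/3)·144 + (2/9)·169
     = 349/3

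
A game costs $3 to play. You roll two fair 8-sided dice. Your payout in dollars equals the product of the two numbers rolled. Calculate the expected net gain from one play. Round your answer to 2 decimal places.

$17.25

Distribution of the product of the two numbers rolled: 1 w.p. 1/64, 2 w.p. 1/32, 3 w.p. 1/32, 4 w.p. 3/64, 5 w.p. 1/32, 6 w.p. 1/16, …
E[payout] = (1/64)·1 + (1/32)·2 + (1/32)·3 + (3/64)·4 + (1/32)·5 + (1/16)·6 + (1/32)·7 + (1/16)·8 + (1/64)·9 + (1/32)·10 + (1/16)·12 + (1/32)·14 + (1/32)·15 + (3/64)·16 + (1/32)·18 + (1/32)·20 + (1/32)·21 + (1/16)·24 + (1/64)·25 + (1/32)·28 + (1/32)·30 + (1/32)·32 + (1/32)·35 + (1/64)·36 + (1/32)·40 + (1/32)·42 + (1/32)·48 + (1/64)·49 + (1/32)·56 + (1/64)·64 = 81/4
Expected profit = 81/4 − 3 = 69/4 ≈ $17.25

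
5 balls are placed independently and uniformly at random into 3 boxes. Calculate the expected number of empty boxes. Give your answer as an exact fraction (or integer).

32/81

Let Xⱼ=1 if box j is empty. P(Xⱼ=1) = ((3-1)/3)^5 = 32/243.
By linearity, E[#empty] = 3·32/243 = 32/81.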